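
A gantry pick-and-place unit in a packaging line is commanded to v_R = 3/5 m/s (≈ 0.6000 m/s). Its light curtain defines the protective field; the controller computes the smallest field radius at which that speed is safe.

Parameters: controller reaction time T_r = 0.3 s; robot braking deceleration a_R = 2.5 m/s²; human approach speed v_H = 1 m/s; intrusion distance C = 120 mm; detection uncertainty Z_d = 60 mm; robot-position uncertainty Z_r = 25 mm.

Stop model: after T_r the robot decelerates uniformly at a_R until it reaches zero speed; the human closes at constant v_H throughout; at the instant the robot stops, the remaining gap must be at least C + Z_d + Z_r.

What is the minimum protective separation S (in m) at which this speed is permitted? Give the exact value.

S_min = 997/1000 m = 0.9970 m

braking lasts T_s = (3/5)/(5/2) = 0.2400 s
reaction-phase robot travel = 0.6000·0.3000 = 0.1800 m
braking distance = 0.6000²/(2·2.5000) = 0.0720 m
human over T_r+T_s: 1.0000·(0.3000+0.2400) = 0.5400 m
residual clearance needed = 0.1200+0.0600+0.0250 = 0.2050 m
S_min ≈ 0.1800+0.0720+0.5400+0.2050  ⇒  S_min = 997/1000 m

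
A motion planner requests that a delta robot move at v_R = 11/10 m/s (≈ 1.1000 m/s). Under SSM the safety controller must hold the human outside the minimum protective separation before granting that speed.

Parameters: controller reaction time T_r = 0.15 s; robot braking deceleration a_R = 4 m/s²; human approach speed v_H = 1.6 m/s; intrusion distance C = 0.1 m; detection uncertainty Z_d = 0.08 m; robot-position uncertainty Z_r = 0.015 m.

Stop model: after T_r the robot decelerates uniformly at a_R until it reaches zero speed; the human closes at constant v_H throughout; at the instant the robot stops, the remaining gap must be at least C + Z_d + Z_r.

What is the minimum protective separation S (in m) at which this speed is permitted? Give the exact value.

S_min = 953/800 m = 1.1912 m

stop time T_s = (11/10)/4 = 0.2750 s
reaction-phase robot travel = 1.1000·0.1500 = 0.1650 m
robot under decel: 1.1000²/(2·4.0000) = 0.1512 m
human over T_r+T_s: 1.6000·(0.1500+0.2750) = 0.6800 m
C+Z_d+Z_r = 0.1000+0.0800+0.0150 = 0.1950 m
S_min ≈ 0.1650+0.1512+0.6800+0.1950  ⇒  S_min = 953/800 m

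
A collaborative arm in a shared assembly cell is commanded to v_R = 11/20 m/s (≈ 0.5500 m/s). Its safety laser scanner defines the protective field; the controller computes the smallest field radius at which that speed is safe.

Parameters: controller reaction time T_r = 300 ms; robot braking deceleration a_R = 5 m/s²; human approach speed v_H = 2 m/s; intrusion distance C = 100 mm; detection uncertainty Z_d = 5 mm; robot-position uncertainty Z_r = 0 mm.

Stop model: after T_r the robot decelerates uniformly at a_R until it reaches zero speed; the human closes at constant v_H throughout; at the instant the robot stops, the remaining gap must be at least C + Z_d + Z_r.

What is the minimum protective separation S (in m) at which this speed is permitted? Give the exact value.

stop time T_s = (11/20)/5 = 0.1100 s
robot covers v_R·T_r = 0.5500·0.3000 = 0.1650 m before braking
robot under decel: 0.5500²/(2·5.0000) = 0.0302 m
person approaches 2.0000·(0.3000+0.1100) = 0.8200 m
C+Z_d+Z_r = 0.1000+0.0050+0.0000 = 0.1050 m
S_min ≈ 0.1650+0.0302+0.8200+0.1050  ⇒  S_min = 4481/4000 m

S_min = 4481/4000 m = 1.1202 m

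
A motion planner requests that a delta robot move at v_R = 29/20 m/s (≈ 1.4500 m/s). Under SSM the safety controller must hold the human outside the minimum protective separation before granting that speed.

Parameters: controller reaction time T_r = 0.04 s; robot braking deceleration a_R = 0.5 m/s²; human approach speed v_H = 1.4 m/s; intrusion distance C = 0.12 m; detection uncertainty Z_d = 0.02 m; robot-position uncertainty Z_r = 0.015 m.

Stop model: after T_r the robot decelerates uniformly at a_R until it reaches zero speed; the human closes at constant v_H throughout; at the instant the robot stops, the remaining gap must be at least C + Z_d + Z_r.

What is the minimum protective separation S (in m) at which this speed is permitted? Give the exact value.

S_min = 12863/2000 m = 6.4315 m

stop time T_s = (29/20)/(1/2) = 2.9000 s
reaction-phase robot travel = 1.4500·0.0400 = 0.0580 m
robot covers 1.4500·2.9000 − ½·0.5000·2.9000² = 2.1025 m while stopping
human closes 1.4000·2.9400 = 4.1160 m
residual clearance needed = 0.1200+0.0200+0.0150 = 0.1550 m
S_min ≈ 0.0580+2.1025+4.1160+0.1550  ⇒  S_min = 12863/2000 m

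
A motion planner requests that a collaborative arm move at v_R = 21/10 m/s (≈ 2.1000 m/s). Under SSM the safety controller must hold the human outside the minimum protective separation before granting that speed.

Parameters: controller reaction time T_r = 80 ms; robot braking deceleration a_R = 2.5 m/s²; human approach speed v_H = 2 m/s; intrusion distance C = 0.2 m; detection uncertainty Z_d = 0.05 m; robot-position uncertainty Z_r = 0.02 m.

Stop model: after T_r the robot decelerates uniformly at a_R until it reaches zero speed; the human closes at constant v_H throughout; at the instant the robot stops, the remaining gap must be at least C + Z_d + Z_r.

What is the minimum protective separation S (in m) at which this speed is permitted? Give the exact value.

S_min = 79/25 m = 3.1600 m

T_s = v_R/a_R = (21/10)/(5/2) = 0.8400 s
reaction-phase robot travel = 2.1000·0.0800 = 0.1680 m
robot under decel: 2.1000²/(2·2.5000) = 0.8820 m
human over T_r+T_s: 2.0000·(0.0800+0.8400) = 1.8400 m
margins: 0.2000+0.0500+0.0200 = 0.2700 m
S_min ≈ 0.1680+0.8820+1.8400+0.2700  ⇒  S_min = 79/25 m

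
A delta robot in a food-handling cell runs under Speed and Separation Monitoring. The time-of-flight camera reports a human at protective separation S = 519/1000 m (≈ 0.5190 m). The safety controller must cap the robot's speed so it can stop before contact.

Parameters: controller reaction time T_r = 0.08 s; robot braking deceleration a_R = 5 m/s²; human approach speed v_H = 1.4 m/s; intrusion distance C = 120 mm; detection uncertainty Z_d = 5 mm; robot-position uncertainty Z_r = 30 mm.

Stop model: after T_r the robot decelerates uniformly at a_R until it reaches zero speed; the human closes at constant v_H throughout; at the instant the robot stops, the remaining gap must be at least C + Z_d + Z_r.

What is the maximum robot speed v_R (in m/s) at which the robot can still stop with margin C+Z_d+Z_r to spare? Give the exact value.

v_R_max = 3/5 m/s = 0.6000 m/s

collect terms ⇒ (1/10)·v_R² + (9/25)·v_R + (-63/250) = 0
  disc = (9/25)² − 4·(1/10)·(-63/250) = 144/625 ; √disc = 12/25
  v_R = (−(9/25) + 12/25) / (2·(1/10)) = 3/5 m/s
check:
T_s = v_R/a_R = (3/5)/5 = 0.1200 s
robot in T_r: 0.6000·0.0800 = 0.0480 m
braking distance = 0.6000²/(2·5.0000) = 0.0360 m
human closes 1.4000·0.2000 = 0.2800 m
residual clearance needed = 0.1200+0.0050+0.0300 = 0.1550 m
sum ≈ 0.0480+0.0360+0.2800+0.1550 ≈ 0.5190 m = S ✓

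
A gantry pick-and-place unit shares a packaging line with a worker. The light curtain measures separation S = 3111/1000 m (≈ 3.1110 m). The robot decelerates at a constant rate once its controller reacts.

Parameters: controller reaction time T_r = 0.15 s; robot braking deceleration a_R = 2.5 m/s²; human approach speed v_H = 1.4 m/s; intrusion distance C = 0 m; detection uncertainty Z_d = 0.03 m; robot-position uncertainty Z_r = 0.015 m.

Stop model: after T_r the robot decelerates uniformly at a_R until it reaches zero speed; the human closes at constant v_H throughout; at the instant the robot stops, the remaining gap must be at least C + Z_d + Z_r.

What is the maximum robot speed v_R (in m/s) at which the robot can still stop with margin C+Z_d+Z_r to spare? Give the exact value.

collect terms ⇒ (1/5)·v_R² + (71/100)·v_R + (-357/125) = 0
  disc = (71/100)² − 4·(1/5)·(-357/125) = 27889/10000 ; √disc = 167/100
  v_R = (−(71/100) + 167/100) / (2·(1/5)) = 12/5 m/s
check:
braking lasts T_s = (12/5)/(5/2) = 0.9600 s
robot covers v_R·T_r = 2.4000·0.1500 = 0.3600 m before braking
robot covers 2.4000·0.9600 − ½·2.5000·0.9600² = 1.1520 m while stopping
person approaches 1.4000·(0.1500+0.9600) = 1.5540 m
margins: 0.0000+0.0300+0.0150 = 0.0450 m
sum ≈ 0.3600+1.1520+1.5540+0.0450 ≈ 3.1110 m = S ✓

v_R_max = 12/5 m/s = 2.4000 m/s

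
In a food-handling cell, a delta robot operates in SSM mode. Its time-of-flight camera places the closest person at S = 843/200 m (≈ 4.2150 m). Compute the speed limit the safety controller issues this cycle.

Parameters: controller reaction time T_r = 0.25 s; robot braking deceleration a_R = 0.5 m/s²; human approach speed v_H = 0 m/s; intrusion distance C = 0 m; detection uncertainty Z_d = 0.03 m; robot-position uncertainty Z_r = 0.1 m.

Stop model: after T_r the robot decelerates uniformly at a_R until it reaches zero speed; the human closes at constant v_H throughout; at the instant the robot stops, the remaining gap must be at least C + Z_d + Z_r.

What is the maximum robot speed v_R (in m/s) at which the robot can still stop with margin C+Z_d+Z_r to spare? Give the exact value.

v_R_max = 19/10 m/s = 1.9000 m/s

collect terms ⇒ (1)·v_R² + (1/4)·v_R + (-817/200) = 0
  disc = (1/4)² − 4·(1)·(-817/200) = 6561/400 ; √disc = 81/20
  v_R = (−(1/4) + 81/20) / (2·(1)) = 19/10 m/s
check:
T_s = v_R/a_R = (19/10)/(1/2) = 3.8000 s
robot covers v_R·T_r = 1.9000·0.2500 = 0.4750 m before braking
braking distance = 1.9000²/(2·0.5000) = 3.6100 m
human over T_r+T_s: 0.0000·(0.2500+3.8000) = 0.0000 m
margins: 0.0000+0.0300+0.1000 = 0.1300 m
sum ≈ 0.4750+3.6100+0.0000+0.1300 ≈ 4.2150 m = S ✓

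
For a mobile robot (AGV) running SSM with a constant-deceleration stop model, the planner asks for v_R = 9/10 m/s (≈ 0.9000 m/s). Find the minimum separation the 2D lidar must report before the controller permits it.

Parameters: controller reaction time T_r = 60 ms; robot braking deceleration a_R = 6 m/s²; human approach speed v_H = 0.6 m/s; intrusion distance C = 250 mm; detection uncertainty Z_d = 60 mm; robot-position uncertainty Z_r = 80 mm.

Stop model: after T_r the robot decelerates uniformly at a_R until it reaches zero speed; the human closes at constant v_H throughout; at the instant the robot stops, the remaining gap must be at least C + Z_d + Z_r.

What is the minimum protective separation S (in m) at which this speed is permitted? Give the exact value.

S_min = 51/80 m = 0.6375 m

T_s = v_R/a_R = (9/10)/6 = 0.1500 s
robot in T_r: 0.9000·0.0600 = 0.0540 m
braking distance = 0.9000²/(2·6.0000) = 0.0675 m
human closes 0.6000·0.2100 = 0.1260 m
residual clearance needed = 0.2500+0.0600+0.0800 = 0.3900 m
S_min ≈ 0.0540+0.0675+0.1260+0.3900  ⇒  S_min = 51/80 m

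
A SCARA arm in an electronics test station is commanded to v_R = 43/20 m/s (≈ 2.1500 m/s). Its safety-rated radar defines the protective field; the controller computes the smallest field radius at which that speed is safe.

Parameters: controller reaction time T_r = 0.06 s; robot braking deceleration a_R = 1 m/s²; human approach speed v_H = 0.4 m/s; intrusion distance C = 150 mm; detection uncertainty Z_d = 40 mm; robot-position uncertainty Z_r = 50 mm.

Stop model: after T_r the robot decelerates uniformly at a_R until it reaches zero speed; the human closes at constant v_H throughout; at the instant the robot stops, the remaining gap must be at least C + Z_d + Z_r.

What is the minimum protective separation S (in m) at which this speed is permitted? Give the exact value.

stop time T_s = (43/20)/1 = 2.1500 s
robot in T_r: 2.1500·0.0600 = 0.1290 m
robot under decel: 2.1500²/(2·1.0000) = 2.3112 m
human over T_r+T_s: 0.4000·(0.0600+2.1500) = 0.8840 m
margins: 0.1500+0.0400+0.0500 = 0.2400 m
S_min ≈ 0.1290+2.3112+0.8840+0.2400  ⇒  S_min = 14257/4000 m

S_min = 14257/4000 m = 3.5642 m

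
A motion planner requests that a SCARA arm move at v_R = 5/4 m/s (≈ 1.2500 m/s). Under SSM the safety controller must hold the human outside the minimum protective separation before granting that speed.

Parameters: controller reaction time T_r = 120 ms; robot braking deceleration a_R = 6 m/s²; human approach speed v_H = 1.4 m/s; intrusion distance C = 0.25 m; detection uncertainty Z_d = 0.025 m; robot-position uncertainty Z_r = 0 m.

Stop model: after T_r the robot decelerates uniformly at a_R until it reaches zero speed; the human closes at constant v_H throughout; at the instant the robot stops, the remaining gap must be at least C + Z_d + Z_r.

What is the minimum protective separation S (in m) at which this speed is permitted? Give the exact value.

stop time T_s = (5/4)/6 = 0.2083 s
reaction-phase robot travel = 1.2500·0.1200 = 0.1500 m
robot covers 1.2500·0.2083 − ½·6.0000·0.2083² = 0.1302 m while stopping
human over T_r+T_s: 1.4000·(0.1200+0.2083) = 0.4597 m
C+Z_d+Z_r = 0.2500+0.0250+0.0000 = 0.2750 m
S_min ≈ 0.1500+0.1302+0.4597+0.2750  ⇒  S_min = 8119/8000 m

S_min = 8119/8000 m = 1.0149 m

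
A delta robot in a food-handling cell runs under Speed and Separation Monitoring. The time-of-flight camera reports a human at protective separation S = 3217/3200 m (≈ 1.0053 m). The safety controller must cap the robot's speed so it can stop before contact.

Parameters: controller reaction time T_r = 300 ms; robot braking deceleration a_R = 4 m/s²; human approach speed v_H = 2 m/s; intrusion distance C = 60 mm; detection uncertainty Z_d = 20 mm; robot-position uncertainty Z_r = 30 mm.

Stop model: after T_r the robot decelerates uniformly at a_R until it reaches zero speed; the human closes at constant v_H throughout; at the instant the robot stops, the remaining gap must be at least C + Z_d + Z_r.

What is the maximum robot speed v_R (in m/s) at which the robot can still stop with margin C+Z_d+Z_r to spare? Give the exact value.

v_R_max = 7/20 m/s = 0.3500 m/s

at the boundary: (1/8)·v² + (4/5)·v + (-189/640) = 0
  disc = (4/5)² − 4·(1/8)·(-189/640) = 5041/6400 ; √disc = 71/80
  v_R = (−(4/5) + 71/80) / (2·(1/8)) = 7/20 m/s
check:
T_s = v_R/a_R = (7/20)/4 = 0.0875 s
robot in T_r: 0.3500·0.3000 = 0.1050 m
braking distance = 0.3500²/(2·4.0000) = 0.0153 m
person approaches 2.0000·(0.3000+0.0875) = 0.7750 m
margins: 0.0600+0.0200+0.0300 = 0.1100 m
sum ≈ 0.1050+0.0153+0.7750+0.1100 ≈ 1.0053 m = S ✓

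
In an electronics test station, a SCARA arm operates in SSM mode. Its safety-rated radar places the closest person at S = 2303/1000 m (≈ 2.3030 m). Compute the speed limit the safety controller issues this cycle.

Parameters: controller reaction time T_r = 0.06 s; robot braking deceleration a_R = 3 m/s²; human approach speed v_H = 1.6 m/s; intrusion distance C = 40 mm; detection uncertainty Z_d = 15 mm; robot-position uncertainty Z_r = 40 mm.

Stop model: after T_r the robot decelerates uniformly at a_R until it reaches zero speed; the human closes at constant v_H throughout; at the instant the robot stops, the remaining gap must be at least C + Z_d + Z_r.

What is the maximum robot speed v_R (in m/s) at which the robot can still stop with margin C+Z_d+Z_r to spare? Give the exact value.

quadratic (1/6)·v² + (89/150)·v + (-264/125) = 0
  disc = (89/150)² − 4·(1/6)·(-264/125) = 39601/22500 ; √disc = 199/150
  v_R = (−(89/150) + 199/150) / (2·(1/6)) = 11/5 m/s
check:
stop time T_s = (11/5)/3 = 0.7333 s
robot covers v_R·T_r = 2.2000·0.0600 = 0.1320 m before braking
robot under decel: 2.2000²/(2·3.0000) = 0.8067 m
human over T_r+T_s: 1.6000·(0.0600+0.7333) = 1.2693 m
residual clearance needed = 0.0400+0.0150+0.0400 = 0.0950 m
sum ≈ 0.1320+0.8067+1.2693+0.0950 ≈ 2.3030 m = S ✓

v_R_max = 11/5 m/s = 2.2000 m/s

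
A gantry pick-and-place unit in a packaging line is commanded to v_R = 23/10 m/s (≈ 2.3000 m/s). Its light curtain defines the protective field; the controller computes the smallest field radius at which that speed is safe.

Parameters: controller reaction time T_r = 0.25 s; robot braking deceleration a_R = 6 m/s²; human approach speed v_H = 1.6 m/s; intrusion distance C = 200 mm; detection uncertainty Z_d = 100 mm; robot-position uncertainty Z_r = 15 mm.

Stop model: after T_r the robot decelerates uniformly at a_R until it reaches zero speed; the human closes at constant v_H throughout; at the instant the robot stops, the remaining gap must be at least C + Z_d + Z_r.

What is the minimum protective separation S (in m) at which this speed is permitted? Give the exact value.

stop time T_s = (23/10)/6 = 0.3833 s
robot covers v_R·T_r = 2.3000·0.2500 = 0.5750 m before braking
braking distance = 2.3000²/(2·6.0000) = 0.4408 m
person approaches 1.6000·(0.2500+0.3833) = 1.0133 m
C+Z_d+Z_r = 0.2000+0.1000+0.0150 = 0.3150 m
S_min ≈ 0.5750+0.4408+1.0133+0.3150  ⇒  S_min = 2813/1200 m

S_min = 2813/1200 m = 2.3442 m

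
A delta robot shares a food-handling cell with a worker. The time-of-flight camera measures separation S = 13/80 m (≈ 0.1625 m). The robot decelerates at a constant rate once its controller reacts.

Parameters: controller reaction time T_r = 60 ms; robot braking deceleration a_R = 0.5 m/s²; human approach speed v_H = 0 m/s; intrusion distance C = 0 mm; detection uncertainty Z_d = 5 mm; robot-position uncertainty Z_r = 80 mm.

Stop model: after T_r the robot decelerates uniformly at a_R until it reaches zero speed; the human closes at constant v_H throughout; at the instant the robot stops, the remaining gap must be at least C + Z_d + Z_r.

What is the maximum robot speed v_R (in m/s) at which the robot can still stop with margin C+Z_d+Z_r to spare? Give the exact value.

collect terms ⇒ (1)·v_R² + (3/50)·v_R + (-31/400) = 0
  disc = (3/50)² − 4·(1)·(-31/400) = 196/625 ; √disc = 14/25
  v_R = (−(3/50) + 14/25) / (2·(1)) = 1/4 m/s
check:
stop time T_s = (1/4)/(1/2) = 0.5000 s
reaction-phase robot travel = 0.2500·0.0600 = 0.0150 m
robot covers 0.2500·0.5000 − ½·0.5000·0.5000² = 0.0625 m while stopping
person approaches 0.0000·(0.0600+0.5000) = 0.0000 m
margins: 0.0000+0.0050+0.0800 = 0.0850 m
sum ≈ 0.0150+0.0625+0.0000+0.0850 ≈ 0.1625 m = S ✓

v_R_max = 1/4 m/s = 0.2500 m/s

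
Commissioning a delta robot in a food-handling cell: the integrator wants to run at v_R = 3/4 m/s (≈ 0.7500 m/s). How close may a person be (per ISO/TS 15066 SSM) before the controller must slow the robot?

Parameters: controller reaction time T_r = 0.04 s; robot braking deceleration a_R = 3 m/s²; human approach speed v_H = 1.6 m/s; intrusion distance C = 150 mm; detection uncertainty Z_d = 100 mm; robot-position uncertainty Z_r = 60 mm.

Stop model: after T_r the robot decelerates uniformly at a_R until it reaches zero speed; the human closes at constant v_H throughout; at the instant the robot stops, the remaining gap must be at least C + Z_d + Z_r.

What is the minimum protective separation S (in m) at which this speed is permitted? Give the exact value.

S_min = 3591/4000 m = 0.8978 m

T_s = v_R/a_R = (3/4)/3 = 0.2500 s
reaction-phase robot travel = 0.7500·0.0400 = 0.0300 m
braking distance = 0.7500²/(2·3.0000) = 0.0938 m
person approaches 1.6000·(0.0400+0.2500) = 0.4640 m
residual clearance needed = 0.1500+0.1000+0.0600 = 0.3100 m
S_min ≈ 0.0300+0.0938+0.4640+0.3100  ⇒  S_min = 3591/4000 m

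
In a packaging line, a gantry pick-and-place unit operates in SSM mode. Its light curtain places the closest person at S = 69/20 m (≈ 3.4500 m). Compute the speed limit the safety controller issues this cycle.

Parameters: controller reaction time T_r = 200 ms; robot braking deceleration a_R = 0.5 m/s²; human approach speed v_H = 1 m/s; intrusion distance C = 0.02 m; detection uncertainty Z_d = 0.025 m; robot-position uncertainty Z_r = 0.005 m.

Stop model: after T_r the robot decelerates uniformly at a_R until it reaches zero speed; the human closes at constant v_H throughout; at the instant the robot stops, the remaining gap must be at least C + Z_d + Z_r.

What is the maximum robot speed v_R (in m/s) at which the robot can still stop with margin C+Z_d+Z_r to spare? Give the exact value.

v_R_max = 1 m/s = 1.0000 m/s

at the boundary: (1)·v² + (11/5)·v + (-16/5) = 0
  disc = (11/5)² − 4·(1)·(-16/5) = 441/25 ; √disc = 21/5
  v_R = (−(11/5) + 21/5) / (2·(1)) = 1 m/s
check:
T_s = v_R/a_R = 1/(1/2) = 2.0000 s
robot in T_r: 1.0000·0.2000 = 0.2000 m
braking distance = 1.0000²/(2·0.5000) = 1.0000 m
human closes 1.0000·2.2000 = 2.2000 m
residual clearance needed = 0.0200+0.0250+0.0050 = 0.0500 m
sum ≈ 0.2000+1.0000+2.2000+0.0500 ≈ 3.4500 m = S ✓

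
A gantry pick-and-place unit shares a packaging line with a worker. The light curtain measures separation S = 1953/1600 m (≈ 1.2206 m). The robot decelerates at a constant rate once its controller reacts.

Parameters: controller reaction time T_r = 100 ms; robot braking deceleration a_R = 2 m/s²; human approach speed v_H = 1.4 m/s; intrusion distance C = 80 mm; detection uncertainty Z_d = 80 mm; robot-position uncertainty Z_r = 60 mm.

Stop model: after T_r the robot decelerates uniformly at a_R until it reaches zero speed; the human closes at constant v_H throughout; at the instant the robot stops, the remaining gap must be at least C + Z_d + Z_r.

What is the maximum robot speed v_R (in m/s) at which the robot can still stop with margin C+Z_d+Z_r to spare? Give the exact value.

at the boundary: (1/4)·v² + (4/5)·v + (-1377/1600) = 0
  disc = (4/5)² − 4·(1/4)·(-1377/1600) = 2401/1600 ; √disc = 49/40
  v_R = (−(4/5) + 49/40) / (2·(1/4)) = 17/20 m/s
check:
T_s = v_R/a_R = (17/20)/2 = 0.4250 s
reaction-phase robot travel = 0.8500·0.1000 = 0.0850 m
robot under decel: 0.8500²/(2·2.0000) = 0.1806 m
human closes 1.4000·0.5250 = 0.7350 m
C+Z_d+Z_r = 0.0800+0.0800+0.0600 = 0.2200 m
sum ≈ 0.0850+0.1806+0.7350+0.2200 ≈ 1.2206 m = S ✓

v_R_max = 17/20 m/s = 0.8500 m/s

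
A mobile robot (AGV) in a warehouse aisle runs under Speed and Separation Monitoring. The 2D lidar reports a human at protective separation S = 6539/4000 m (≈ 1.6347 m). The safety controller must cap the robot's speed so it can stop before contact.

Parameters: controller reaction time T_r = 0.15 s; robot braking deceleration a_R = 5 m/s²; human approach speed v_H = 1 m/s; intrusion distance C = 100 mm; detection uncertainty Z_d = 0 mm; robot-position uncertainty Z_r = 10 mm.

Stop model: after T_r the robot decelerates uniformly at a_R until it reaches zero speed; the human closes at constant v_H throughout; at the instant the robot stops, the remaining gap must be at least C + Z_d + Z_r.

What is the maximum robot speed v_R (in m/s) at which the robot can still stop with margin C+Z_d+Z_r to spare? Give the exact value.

v_R_max = 47/20 m/s = 2.3500 m/s

collect terms ⇒ (1/10)·v_R² + (7/20)·v_R + (-5499/4000) = 0
  disc = (7/20)² − 4·(1/10)·(-5499/4000) = 1681/2500 ; √disc = 41/50
  v_R = (−(7/20) + 41/50) / (2·(1/10)) = 47/20 m/s
check:
T_s = v_R/a_R = (47/20)/5 = 0.4700 s
robot in T_r: 2.3500·0.1500 = 0.3525 m
braking distance = 2.3500²/(2·5.0000) = 0.5523 m
person approaches 1.0000·(0.1500+0.4700) = 0.6200 m
margins: 0.1000+0.0000+0.0100 = 0.1100 m
sum ≈ 0.3525+0.5523+0.6200+0.1100 ≈ 1.6347 m = S ✓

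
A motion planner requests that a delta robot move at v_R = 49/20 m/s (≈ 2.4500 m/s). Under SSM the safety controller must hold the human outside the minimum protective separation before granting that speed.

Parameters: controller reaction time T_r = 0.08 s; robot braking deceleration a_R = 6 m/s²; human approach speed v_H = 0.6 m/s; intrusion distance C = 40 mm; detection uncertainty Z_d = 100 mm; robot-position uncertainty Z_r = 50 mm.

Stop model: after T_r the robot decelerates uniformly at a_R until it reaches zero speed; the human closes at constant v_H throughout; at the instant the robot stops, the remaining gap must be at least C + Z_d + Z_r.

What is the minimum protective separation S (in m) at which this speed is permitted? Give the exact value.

T_s = v_R/a_R = (49/20)/6 = 0.4083 s
robot covers v_R·T_r = 2.4500·0.0800 = 0.1960 m before braking
braking distance = 2.4500²/(2·6.0000) = 0.5002 m
human closes 0.6000·0.4883 = 0.2930 m
residual clearance needed = 0.0400+0.1000+0.0500 = 0.1900 m
S_min ≈ 0.1960+0.5002+0.2930+0.1900  ⇒  S_min = 28301/24000 m

S_min = 28301/24000 m = 1.1792 m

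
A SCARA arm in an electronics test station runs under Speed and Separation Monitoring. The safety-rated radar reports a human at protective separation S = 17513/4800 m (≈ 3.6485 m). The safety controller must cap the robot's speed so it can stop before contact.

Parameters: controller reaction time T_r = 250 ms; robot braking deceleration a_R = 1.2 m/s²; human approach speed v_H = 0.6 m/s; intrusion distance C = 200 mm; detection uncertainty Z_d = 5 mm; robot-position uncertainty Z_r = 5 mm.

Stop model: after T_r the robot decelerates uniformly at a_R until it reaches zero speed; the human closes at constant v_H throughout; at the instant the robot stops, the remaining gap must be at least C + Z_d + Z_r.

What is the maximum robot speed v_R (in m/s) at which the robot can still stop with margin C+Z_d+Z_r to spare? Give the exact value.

v_R_max = 41/20 m/s = 2.0500 m/s

at the boundary: (5/12)·v² + (3/4)·v + (-3157/960) = 0
  disc = (3/4)² − 4·(5/12)·(-3157/960) = 3481/576 ; √disc = 59/24
  v_R = (−(3/4) + 59/24) / (2·(5/12)) = 41/20 m/s
check:
braking lasts T_s = (41/20)/(6/5) = 1.7083 s
reaction-phase robot travel = 2.0500·0.2500 = 0.5125 m
robot covers 2.0500·1.7083 − ½·1.2000·1.7083² = 1.7510 m while stopping
human closes 0.6000·1.9583 = 1.1750 m
margins: 0.2000+0.0050+0.0050 = 0.2100 m
sum ≈ 0.5125+1.7510+1.1750+0.2100 ≈ 3.6485 m = S ✓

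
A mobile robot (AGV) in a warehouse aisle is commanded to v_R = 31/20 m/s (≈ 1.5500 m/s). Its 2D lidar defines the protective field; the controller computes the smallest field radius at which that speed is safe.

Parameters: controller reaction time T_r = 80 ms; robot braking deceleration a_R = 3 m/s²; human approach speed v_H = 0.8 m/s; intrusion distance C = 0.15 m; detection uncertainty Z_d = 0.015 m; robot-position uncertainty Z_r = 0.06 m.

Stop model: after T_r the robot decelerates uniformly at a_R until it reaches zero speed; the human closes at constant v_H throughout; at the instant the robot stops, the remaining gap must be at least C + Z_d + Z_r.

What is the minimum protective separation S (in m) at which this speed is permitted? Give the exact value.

stop time T_s = (31/20)/3 = 0.5167 s
reaction-phase robot travel = 1.5500·0.0800 = 0.1240 m
robot covers 1.5500·0.5167 − ½·3.0000·0.5167² = 0.4004 m while stopping
human over T_r+T_s: 0.8000·(0.0800+0.5167) = 0.4773 m
C+Z_d+Z_r = 0.1500+0.0150+0.0600 = 0.2250 m
S_min ≈ 0.1240+0.4004+0.4773+0.2250  ⇒  S_min = 4907/4000 m

S_min = 4907/4000 m = 1.2268 m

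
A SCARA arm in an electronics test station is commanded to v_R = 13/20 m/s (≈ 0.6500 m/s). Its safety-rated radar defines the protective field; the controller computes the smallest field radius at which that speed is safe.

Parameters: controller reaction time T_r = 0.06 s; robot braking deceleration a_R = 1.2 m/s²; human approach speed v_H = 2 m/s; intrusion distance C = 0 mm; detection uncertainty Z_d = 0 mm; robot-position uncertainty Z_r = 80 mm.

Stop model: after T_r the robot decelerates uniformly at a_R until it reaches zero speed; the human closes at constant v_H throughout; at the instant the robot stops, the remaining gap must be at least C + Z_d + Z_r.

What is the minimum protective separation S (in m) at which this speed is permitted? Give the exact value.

S_min = 11987/8000 m = 1.4984 m

stop time T_s = (13/20)/(6/5) = 0.5417 s
robot covers v_R·T_r = 0.6500·0.0600 = 0.0390 m before braking
robot under decel: 0.6500²/(2·1.2000) = 0.1760 m
human over T_r+T_s: 2.0000·(0.0600+0.5417) = 1.2033 m
C+Z_d+Z_r = 0.0000+0.0000+0.0800 = 0.0800 m
S_min ≈ 0.0390+0.1760+1.2033+0.0800  ⇒  S_min = 11987/8000 m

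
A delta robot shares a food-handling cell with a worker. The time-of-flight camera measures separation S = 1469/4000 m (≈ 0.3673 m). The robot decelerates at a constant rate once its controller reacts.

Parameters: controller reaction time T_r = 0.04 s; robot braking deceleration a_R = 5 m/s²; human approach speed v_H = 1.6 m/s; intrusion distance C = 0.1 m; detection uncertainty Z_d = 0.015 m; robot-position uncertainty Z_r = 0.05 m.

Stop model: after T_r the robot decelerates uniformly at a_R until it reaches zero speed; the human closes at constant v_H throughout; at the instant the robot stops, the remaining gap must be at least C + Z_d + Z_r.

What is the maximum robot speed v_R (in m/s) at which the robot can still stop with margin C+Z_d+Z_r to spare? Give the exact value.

v_R_max = 7/20 m/s = 0.3500 m/s

collect terms ⇒ (1/10)·v_R² + (9/25)·v_R + (-553/4000) = 0
  disc = (9/25)² − 4·(1/10)·(-553/4000) = 1849/10000 ; √disc = 43/100
  v_R = (−(9/25) + 43/100) / (2·(1/10)) = 7/20 m/s
check:
braking lasts T_s = (7/20)/5 = 0.0700 s
robot in T_r: 0.3500·0.0400 = 0.0140 m
braking distance = 0.3500²/(2·5.0000) = 0.0123 m
person approaches 1.6000·(0.0400+0.0700) = 0.1760 m
residual clearance needed = 0.1000+0.0150+0.0500 = 0.1650 m
sum ≈ 0.0140+0.0123+0.1760+0.1650 ≈ 0.3673 m = S ✓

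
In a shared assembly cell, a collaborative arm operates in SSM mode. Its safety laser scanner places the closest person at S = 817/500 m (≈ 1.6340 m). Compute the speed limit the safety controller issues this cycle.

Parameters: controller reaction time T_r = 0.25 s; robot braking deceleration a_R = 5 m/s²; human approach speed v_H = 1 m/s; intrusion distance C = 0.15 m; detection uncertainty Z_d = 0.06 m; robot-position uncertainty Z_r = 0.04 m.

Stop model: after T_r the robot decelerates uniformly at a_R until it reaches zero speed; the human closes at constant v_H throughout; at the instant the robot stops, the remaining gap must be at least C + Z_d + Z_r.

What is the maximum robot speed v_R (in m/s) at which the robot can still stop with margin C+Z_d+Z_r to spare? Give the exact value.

collect terms ⇒ (1/10)·v_R² + (9/20)·v_R + (-567/500) = 0
  disc = (9/20)² − 4·(1/10)·(-567/500) = 6561/10000 ; √disc = 81/100
  v_R = (−(9/20) + 81/100) / (2·(1/10)) = 9/5 m/s
check:
braking lasts T_s = (9/5)/5 = 0.3600 s
robot in T_r: 1.8000·0.2500 = 0.4500 m
robot under decel: 1.8000²/(2·5.0000) = 0.3240 m
person approaches 1.0000·(0.2500+0.3600) = 0.6100 m
margins: 0.1500+0.0600+0.0400 = 0.2500 m
sum ≈ 0.4500+0.3240+0.6100+0.2500 ≈ 1.6340 m = S ✓

v_R_max = 9/5 m/s = 1.8000 m/s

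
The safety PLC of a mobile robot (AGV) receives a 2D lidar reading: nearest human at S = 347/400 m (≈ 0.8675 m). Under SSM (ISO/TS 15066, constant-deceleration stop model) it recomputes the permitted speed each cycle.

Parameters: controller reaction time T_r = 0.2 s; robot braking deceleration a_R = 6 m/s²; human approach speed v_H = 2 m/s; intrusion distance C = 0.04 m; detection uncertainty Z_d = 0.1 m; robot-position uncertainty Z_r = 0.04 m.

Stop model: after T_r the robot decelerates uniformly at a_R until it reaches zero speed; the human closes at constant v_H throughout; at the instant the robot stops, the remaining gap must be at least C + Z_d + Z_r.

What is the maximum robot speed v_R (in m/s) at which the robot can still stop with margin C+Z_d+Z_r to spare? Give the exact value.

v_R_max = 1/2 m/s = 0.5000 m/s

collect terms ⇒ (1/12)·v_R² + (8/15)·v_R + (-23/80) = 0
  disc = (8/15)² − 4·(1/12)·(-23/80) = 1369/3600 ; √disc = 37/60
  v_R = (−(8/15) + 37/60) / (2·(1/12)) = 1/2 m/s
check:
braking lasts T_s = (1/2)/6 = 0.0833 s
reaction-phase robot travel = 0.5000·0.2000 = 0.1000 m
robot covers 0.5000·0.0833 − ½·6.0000·0.0833² = 0.0208 m while stopping
human over T_r+T_s: 2.0000·(0.2000+0.0833) = 0.5667 m
C+Z_d+Z_r = 0.0400+0.1000+0.0400 = 0.1800 m
sum ≈ 0.1000+0.0208+0.5667+0.1800 ≈ 0.8675 m = S ✓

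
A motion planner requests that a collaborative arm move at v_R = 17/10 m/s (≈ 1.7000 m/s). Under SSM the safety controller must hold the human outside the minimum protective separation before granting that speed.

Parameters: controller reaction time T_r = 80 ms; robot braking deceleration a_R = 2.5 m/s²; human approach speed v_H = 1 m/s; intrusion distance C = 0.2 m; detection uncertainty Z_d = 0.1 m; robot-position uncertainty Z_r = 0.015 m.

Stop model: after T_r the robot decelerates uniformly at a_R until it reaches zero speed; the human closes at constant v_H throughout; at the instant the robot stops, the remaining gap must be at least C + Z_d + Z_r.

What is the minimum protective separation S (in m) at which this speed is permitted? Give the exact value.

S_min = 1789/1000 m = 1.7890 m

stop time T_s = (17/10)/(5/2) = 0.6800 s
robot covers v_R·T_r = 1.7000·0.0800 = 0.1360 m before braking
robot under decel: 1.7000²/(2·2.5000) = 0.5780 m
human over T_r+T_s: 1.0000·(0.0800+0.6800) = 0.7600 m
C+Z_d+Z_r = 0.2000+0.1000+0.0150 = 0.3150 m
S_min ≈ 0.1360+0.5780+0.7600+0.3150  ⇒  S_min = 1789/1000 m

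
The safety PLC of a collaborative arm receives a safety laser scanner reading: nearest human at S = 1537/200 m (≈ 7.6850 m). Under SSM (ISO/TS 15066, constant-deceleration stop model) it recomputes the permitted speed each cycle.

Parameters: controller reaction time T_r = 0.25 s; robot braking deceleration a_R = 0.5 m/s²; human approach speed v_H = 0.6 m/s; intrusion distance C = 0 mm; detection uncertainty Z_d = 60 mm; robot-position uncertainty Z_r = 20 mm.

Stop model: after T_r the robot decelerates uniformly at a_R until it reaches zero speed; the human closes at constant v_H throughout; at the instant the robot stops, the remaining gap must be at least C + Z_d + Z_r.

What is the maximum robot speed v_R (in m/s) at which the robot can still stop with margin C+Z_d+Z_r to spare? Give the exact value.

at the boundary: (1)·v² + (29/20)·v + (-1491/200) = 0
  disc = (29/20)² − 4·(1)·(-1491/200) = 12769/400 ; √disc = 113/20
  v_R = (−(29/20) + 113/20) / (2·(1)) = 21/10 m/s
check:
braking lasts T_s = (21/10)/(1/2) = 4.2000 s
robot in T_r: 2.1000·0.2500 = 0.5250 m
braking distance = 2.1000²/(2·0.5000) = 4.4100 m
person approaches 0.6000·(0.2500+4.2000) = 2.6700 m
margins: 0.0000+0.0600+0.0200 = 0.0800 m
sum ≈ 0.5250+4.4100+2.6700+0.0800 ≈ 7.6850 m = S ✓

v_R_max = 21/10 m/s = 2.1000 m/s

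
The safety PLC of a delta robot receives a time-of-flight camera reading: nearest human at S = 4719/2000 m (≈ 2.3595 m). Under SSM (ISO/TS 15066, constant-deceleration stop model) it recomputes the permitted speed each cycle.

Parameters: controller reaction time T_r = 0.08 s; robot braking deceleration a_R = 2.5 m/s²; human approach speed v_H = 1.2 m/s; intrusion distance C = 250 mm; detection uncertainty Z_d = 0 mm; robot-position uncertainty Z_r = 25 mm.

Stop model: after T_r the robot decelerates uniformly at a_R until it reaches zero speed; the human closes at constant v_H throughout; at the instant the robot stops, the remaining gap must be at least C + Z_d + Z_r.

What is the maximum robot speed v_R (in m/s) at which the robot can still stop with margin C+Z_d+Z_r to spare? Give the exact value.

v_R_max = 41/20 m/s = 2.0500 m/s

collect terms ⇒ (1/5)·v_R² + (14/25)·v_R + (-3977/2000) = 0
  disc = (14/25)² − 4·(1/5)·(-3977/2000) = 4761/2500 ; √disc = 69/50
  v_R = (−(14/25) + 69/50) / (2·(1/5)) = 41/20 m/s
check:
braking lasts T_s = (41/20)/(5/2) = 0.8200 s
robot covers v_R·T_r = 2.0500·0.0800 = 0.1640 m before braking
robot under decel: 2.0500²/(2·2.5000) = 0.8405 m
human closes 1.2000·0.9000 = 1.0800 m
margins: 0.2500+0.0000+0.0250 = 0.2750 m
sum ≈ 0.1640+0.8405+1.0800+0.2750 ≈ 2.3595 m = S ✓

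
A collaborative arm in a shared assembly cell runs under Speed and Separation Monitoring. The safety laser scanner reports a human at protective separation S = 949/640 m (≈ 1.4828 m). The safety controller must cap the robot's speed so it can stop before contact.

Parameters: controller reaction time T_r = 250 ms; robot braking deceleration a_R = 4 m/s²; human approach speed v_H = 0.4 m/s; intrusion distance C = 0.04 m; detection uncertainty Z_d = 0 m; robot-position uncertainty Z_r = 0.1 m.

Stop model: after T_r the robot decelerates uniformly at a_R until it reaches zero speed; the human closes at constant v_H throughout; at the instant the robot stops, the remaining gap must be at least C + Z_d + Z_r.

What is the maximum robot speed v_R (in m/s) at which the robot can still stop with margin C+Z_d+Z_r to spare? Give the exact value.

quadratic (1/8)·v² + (7/20)·v + (-3977/3200) = 0
  disc = (7/20)² − 4·(1/8)·(-3977/3200) = 4761/6400 ; √disc = 69/80
  v_R = (−(7/20) + 69/80) / (2·(1/8)) = 41/20 m/s
check:
T_s = v_R/a_R = (41/20)/4 = 0.5125 s
robot in T_r: 2.0500·0.2500 = 0.5125 m
braking distance = 2.0500²/(2·4.0000) = 0.5253 m
person approaches 0.4000·(0.2500+0.5125) = 0.3050 m
margins: 0.0400+0.0000+0.1000 = 0.1400 m
sum ≈ 0.5125+0.5253+0.3050+0.1400 ≈ 1.4828 m = S ✓

v_R_max = 41/20 m/s = 2.0500 m/s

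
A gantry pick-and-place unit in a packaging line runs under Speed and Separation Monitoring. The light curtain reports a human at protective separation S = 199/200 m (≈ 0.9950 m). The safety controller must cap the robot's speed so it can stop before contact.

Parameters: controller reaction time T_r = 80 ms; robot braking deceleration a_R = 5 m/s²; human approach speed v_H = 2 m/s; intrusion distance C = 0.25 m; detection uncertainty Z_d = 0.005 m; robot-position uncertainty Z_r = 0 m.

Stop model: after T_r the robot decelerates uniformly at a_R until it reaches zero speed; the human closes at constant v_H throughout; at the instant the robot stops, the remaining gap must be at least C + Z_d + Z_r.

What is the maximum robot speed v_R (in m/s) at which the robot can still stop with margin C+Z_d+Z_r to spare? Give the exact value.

v_R_max = 1 m/s = 1.0000 m/s

quadratic (1/10)·v² + (12/25)·v + (-29/50) = 0
  disc = (12/25)² − 4·(1/10)·(-29/50) = 289/625 ; √disc = 17/25
  v_R = (−(12/25) + 17/25) / (2·(1/10)) = 1 m/s
check:
braking lasts T_s = 1/5 = 0.2000 s
robot covers v_R·T_r = 1.0000·0.0800 = 0.0800 m before braking
robot covers 1.0000·0.2000 − ½·5.0000·0.2000² = 0.1000 m while stopping
human over T_r+T_s: 2.0000·(0.0800+0.2000) = 0.5600 m
margins: 0.2500+0.0050+0.0000 = 0.2550 m
sum ≈ 0.0800+0.1000+0.5600+0.2550 ≈ 0.9950 m = S ✓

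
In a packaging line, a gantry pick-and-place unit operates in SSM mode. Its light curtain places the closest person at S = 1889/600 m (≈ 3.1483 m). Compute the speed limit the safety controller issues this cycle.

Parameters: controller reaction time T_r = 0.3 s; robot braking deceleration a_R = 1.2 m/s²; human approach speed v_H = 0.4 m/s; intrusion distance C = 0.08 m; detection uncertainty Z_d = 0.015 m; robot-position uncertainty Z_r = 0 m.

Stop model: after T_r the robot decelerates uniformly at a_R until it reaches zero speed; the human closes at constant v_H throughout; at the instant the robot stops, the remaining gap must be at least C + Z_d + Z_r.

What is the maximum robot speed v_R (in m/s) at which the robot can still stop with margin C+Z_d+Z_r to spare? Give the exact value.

quadratic (5/12)·v² + (19/30)·v + (-44/15) = 0
  disc = (19/30)² − 4·(5/12)·(-44/15) = 529/100 ; √disc = 23/10
  v_R = (−(19/30) + 23/10) / (2·(5/12)) = 2 m/s
check:
T_s = v_R/a_R = 2/(6/5) = 1.6667 s
robot in T_r: 2.0000·0.3000 = 0.6000 m
braking distance = 2.0000²/(2·1.2000) = 1.6667 m
human closes 0.4000·1.9667 = 0.7867 m
residual clearance needed = 0.0800+0.0150+0.0000 = 0.0950 m
sum ≈ 0.6000+1.6667+0.7867+0.0950 ≈ 3.1483 m = S ✓

v_R_max = 2 m/s = 2.0000 m/s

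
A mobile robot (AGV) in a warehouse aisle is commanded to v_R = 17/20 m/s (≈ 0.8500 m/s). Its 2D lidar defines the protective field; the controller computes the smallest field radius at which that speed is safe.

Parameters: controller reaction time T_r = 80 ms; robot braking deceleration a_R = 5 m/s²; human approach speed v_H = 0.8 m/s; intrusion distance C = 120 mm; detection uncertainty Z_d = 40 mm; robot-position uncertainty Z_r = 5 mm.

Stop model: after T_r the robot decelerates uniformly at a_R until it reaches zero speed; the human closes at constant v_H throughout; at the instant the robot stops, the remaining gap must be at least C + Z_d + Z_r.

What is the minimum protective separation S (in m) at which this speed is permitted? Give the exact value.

S_min = 2021/4000 m = 0.5052 m

stop time T_s = (17/20)/5 = 0.1700 s
robot in T_r: 0.8500·0.0800 = 0.0680 m
robot under decel: 0.8500²/(2·5.0000) = 0.0722 m
human closes 0.8000·0.2500 = 0.2000 m
C+Z_d+Z_r = 0.1200+0.0400+0.0050 = 0.1650 m
S_min ≈ 0.0680+0.0722+0.2000+0.1650  ⇒  S_min = 2021/4000 m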